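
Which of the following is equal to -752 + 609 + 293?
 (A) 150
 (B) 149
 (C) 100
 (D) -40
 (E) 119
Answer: A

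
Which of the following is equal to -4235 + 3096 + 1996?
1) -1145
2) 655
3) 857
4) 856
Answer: 3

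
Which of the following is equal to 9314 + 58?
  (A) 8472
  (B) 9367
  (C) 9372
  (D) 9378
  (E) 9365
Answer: C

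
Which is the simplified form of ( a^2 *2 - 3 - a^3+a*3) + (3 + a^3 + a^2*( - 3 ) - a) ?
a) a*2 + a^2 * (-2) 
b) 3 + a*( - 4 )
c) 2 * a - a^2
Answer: c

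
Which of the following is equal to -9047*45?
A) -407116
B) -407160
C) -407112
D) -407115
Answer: D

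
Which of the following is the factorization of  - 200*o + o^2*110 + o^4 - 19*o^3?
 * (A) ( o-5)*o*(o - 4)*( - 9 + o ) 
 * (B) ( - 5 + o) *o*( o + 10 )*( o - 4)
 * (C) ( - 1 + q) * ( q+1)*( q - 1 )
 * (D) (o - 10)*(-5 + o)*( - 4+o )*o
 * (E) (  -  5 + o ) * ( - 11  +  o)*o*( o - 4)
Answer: D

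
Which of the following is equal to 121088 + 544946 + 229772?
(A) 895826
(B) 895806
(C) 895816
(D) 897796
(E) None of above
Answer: B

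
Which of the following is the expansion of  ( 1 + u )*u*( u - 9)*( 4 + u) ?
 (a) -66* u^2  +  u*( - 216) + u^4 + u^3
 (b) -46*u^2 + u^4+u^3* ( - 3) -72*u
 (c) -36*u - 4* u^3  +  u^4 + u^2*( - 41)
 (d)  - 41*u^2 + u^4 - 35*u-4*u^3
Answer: c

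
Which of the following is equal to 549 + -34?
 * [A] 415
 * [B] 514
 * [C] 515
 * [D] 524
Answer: C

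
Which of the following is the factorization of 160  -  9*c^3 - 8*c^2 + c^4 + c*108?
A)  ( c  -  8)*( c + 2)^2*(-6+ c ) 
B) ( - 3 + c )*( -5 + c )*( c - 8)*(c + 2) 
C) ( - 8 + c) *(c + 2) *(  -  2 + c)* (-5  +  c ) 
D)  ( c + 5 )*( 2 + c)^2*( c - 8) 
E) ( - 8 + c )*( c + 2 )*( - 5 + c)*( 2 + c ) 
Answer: E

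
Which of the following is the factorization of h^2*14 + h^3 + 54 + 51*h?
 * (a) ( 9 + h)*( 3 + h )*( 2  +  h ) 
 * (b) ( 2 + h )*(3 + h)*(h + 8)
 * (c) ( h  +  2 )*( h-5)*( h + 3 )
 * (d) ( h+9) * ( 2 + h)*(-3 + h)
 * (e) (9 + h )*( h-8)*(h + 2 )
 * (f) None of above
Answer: a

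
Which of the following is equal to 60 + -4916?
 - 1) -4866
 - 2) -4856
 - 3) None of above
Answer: 2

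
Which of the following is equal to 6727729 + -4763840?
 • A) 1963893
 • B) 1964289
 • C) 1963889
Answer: C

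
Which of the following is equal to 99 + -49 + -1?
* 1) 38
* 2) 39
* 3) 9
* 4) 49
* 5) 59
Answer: 4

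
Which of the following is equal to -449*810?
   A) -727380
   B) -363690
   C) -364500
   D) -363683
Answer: B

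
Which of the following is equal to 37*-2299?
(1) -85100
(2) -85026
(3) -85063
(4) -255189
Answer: 3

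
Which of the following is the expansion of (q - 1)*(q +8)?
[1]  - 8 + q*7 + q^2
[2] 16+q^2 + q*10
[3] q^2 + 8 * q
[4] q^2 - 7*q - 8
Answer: 1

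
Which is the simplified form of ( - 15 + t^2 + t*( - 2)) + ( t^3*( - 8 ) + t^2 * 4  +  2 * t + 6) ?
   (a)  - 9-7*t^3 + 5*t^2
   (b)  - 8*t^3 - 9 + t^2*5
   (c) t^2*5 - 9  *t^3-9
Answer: b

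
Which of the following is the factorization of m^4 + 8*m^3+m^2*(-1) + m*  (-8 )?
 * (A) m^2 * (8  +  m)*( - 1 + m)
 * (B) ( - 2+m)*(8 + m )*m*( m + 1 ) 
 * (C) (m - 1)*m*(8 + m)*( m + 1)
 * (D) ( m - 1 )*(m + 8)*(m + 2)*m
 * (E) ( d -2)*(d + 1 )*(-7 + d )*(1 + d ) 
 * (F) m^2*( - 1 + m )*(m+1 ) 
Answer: C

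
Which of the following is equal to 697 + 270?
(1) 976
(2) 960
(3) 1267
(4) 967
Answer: 4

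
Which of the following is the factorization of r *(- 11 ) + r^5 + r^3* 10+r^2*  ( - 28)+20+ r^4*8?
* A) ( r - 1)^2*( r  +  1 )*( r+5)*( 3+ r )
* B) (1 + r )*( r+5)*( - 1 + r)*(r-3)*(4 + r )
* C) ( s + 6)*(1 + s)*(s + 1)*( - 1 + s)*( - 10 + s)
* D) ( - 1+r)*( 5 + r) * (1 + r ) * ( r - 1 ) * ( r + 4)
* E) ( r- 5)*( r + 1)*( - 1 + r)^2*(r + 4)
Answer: D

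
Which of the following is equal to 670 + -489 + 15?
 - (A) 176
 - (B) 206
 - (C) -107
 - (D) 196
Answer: D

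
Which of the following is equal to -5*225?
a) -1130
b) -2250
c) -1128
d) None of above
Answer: d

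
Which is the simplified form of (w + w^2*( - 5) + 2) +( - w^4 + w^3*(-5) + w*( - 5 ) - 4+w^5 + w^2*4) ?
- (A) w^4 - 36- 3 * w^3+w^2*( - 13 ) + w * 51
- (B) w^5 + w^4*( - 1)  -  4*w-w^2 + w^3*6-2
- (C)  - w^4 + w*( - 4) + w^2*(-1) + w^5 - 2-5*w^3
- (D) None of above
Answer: C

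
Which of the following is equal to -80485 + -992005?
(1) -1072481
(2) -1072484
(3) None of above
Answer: 3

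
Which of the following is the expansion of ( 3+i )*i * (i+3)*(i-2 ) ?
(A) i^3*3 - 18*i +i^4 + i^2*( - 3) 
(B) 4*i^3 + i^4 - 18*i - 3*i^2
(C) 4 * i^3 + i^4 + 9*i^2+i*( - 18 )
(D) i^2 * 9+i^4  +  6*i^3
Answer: B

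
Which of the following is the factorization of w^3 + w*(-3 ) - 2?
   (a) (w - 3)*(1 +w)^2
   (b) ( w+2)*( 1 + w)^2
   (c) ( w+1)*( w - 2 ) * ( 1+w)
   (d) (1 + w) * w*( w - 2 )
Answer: c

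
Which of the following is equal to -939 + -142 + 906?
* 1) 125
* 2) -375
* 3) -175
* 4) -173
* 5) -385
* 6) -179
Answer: 3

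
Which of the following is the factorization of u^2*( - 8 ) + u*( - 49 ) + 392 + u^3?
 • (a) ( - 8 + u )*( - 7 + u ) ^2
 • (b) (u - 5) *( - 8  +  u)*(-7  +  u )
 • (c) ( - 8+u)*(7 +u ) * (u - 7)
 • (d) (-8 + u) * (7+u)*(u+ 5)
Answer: c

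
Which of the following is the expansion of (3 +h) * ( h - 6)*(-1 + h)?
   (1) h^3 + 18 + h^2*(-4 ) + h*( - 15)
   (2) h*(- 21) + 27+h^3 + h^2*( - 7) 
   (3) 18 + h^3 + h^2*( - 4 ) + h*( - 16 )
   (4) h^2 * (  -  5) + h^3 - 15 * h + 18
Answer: 1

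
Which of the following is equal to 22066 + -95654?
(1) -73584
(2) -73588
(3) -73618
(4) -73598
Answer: 2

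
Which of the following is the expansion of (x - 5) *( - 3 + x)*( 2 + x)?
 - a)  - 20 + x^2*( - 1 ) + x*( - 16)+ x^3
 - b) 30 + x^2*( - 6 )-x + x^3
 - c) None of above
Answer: b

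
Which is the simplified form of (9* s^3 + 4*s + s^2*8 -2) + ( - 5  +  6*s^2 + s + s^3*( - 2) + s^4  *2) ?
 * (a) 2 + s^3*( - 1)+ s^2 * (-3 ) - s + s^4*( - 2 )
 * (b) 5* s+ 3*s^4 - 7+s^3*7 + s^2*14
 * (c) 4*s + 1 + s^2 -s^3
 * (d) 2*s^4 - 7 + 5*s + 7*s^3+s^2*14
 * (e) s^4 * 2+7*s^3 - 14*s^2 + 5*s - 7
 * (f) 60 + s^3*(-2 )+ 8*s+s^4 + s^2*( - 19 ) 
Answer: d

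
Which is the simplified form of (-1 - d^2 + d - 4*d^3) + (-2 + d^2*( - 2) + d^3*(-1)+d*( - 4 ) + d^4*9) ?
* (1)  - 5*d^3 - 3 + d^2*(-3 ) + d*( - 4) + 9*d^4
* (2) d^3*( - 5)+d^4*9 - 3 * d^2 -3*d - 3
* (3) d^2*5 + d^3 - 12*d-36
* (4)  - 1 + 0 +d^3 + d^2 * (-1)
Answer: 2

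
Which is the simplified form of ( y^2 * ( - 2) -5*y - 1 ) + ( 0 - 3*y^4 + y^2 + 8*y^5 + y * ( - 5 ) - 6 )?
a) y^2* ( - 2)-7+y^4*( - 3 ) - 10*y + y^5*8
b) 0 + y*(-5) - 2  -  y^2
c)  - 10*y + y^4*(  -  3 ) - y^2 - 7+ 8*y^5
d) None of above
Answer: c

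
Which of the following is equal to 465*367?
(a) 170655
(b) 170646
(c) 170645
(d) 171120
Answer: a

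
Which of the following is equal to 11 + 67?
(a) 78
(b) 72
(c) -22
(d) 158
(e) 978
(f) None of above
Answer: a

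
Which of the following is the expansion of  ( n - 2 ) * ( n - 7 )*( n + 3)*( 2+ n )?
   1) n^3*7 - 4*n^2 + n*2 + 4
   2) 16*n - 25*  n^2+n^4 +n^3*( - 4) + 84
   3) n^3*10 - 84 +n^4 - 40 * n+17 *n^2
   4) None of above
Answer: 2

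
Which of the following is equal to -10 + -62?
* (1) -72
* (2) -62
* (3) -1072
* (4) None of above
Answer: 1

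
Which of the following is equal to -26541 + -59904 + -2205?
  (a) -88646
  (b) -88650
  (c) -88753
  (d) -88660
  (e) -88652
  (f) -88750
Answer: b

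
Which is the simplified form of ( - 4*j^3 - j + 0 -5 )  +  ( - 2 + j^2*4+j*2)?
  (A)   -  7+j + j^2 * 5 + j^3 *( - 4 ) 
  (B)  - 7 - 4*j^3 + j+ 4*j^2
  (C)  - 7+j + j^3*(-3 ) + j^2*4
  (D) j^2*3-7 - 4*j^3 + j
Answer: B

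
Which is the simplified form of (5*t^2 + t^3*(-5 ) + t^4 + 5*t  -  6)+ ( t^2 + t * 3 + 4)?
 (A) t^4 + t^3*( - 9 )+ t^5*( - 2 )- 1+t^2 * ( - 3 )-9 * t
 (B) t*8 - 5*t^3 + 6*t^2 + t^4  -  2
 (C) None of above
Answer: B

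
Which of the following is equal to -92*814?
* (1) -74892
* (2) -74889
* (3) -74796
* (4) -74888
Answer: 4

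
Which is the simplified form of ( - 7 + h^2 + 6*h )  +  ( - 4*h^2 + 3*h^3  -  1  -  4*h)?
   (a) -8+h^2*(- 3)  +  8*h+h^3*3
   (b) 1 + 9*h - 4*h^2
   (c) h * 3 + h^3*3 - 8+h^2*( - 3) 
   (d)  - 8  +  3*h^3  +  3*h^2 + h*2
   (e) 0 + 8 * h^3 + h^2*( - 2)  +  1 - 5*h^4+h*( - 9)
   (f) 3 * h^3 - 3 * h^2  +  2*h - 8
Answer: f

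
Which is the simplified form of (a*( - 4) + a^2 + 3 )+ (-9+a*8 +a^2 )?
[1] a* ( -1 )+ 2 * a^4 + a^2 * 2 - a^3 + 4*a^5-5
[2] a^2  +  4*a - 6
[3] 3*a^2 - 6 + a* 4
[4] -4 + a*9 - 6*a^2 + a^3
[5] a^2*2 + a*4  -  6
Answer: 5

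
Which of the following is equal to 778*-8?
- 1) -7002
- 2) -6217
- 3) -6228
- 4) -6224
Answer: 4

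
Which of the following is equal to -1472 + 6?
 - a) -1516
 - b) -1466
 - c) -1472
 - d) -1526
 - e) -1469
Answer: b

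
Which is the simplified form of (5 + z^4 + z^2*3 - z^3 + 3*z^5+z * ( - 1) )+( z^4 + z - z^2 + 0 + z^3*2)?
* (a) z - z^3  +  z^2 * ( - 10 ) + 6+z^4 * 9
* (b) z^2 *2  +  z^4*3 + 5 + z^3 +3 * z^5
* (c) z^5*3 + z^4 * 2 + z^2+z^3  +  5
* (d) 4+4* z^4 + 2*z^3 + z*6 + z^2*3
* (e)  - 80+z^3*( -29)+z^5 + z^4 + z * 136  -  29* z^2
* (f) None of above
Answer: f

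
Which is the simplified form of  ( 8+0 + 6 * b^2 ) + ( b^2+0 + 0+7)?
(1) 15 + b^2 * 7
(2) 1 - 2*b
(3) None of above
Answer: 1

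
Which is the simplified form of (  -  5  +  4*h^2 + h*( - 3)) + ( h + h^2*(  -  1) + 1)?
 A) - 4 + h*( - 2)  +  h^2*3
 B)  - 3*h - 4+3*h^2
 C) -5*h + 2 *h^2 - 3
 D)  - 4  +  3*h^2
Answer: A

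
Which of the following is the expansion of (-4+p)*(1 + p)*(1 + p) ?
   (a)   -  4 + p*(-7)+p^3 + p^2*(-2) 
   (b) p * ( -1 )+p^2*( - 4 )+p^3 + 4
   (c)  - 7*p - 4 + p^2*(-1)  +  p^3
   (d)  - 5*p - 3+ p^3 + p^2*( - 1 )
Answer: a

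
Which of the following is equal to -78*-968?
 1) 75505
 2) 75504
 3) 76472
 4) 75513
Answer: 2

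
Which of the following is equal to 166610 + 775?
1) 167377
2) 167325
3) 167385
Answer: 3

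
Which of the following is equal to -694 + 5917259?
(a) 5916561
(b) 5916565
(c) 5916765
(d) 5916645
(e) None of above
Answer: b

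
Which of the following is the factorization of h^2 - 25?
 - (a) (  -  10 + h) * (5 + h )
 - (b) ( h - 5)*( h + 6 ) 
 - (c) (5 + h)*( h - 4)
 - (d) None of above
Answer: d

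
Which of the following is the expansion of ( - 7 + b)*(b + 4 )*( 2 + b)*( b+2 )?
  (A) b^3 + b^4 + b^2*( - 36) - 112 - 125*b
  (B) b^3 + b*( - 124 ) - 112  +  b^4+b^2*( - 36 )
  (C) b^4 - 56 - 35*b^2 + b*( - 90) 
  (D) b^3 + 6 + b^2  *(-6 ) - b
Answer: B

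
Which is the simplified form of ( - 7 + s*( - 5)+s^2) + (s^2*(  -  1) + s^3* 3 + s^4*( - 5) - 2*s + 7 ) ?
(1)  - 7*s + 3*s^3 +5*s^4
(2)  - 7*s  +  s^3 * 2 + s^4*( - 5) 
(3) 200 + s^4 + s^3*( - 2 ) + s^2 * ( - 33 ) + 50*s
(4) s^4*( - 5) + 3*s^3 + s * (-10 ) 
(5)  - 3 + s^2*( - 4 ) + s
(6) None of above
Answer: 6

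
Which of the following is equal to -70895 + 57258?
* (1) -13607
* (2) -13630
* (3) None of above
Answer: 3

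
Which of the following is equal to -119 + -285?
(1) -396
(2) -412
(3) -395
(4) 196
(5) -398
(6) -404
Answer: 6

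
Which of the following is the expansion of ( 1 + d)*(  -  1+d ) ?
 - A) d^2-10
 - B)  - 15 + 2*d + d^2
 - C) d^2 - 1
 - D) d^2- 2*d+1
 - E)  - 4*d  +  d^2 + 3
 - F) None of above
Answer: C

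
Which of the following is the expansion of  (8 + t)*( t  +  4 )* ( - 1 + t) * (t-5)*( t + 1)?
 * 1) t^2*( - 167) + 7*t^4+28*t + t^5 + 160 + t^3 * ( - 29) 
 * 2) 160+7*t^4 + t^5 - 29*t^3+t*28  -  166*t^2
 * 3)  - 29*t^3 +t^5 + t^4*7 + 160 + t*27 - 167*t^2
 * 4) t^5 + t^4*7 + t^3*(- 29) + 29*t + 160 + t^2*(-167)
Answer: 1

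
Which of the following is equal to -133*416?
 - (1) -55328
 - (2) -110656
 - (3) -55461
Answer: 1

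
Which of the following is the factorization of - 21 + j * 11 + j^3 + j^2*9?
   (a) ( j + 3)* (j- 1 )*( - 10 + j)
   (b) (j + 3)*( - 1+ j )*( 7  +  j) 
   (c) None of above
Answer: b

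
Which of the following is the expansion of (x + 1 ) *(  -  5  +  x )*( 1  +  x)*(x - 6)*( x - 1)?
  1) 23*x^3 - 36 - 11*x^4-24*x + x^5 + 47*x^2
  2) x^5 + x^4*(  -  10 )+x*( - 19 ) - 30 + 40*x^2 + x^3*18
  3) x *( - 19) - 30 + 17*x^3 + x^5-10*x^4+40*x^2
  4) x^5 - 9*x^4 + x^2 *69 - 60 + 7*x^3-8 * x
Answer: 2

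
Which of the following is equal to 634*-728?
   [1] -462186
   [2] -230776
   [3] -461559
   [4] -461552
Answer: 4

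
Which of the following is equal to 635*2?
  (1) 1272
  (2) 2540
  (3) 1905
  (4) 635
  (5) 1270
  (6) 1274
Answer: 5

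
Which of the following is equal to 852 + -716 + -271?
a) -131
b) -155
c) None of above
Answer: c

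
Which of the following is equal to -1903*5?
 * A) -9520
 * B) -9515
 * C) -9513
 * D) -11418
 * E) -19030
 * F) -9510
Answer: B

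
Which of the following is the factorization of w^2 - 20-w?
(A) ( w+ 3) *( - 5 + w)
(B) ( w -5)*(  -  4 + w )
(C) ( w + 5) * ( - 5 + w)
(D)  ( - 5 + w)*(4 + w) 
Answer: D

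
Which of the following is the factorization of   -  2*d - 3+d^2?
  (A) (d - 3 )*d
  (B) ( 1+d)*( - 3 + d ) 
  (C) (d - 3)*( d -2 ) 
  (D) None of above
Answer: B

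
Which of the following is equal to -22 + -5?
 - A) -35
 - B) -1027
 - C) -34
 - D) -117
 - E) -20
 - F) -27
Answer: F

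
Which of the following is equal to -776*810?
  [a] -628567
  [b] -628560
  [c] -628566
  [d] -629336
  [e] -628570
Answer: b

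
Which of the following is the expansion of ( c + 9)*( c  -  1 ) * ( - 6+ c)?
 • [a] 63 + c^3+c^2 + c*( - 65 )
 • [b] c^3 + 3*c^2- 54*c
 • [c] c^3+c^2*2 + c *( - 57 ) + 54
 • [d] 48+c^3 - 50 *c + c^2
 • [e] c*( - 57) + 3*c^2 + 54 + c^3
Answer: c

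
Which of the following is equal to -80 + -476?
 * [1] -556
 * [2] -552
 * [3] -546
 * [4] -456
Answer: 1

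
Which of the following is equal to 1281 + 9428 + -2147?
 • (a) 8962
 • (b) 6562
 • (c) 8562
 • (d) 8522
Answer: c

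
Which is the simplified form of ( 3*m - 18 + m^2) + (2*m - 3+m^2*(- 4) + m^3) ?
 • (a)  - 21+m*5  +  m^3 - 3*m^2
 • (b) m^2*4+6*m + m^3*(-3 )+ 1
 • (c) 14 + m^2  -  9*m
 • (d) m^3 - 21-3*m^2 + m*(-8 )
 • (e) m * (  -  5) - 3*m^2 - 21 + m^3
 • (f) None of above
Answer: a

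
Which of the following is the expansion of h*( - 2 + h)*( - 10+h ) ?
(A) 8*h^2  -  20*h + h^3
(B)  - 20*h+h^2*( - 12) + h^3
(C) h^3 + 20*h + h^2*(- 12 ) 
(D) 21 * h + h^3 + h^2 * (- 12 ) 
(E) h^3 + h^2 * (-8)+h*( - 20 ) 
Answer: C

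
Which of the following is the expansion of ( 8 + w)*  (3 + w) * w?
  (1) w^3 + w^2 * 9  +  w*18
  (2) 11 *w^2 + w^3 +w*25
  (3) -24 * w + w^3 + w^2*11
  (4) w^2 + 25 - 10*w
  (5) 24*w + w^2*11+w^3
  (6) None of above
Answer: 5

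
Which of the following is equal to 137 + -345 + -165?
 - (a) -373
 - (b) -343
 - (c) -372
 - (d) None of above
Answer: a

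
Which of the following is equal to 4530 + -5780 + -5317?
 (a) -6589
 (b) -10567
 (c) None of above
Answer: c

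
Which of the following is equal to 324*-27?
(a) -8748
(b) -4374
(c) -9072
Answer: a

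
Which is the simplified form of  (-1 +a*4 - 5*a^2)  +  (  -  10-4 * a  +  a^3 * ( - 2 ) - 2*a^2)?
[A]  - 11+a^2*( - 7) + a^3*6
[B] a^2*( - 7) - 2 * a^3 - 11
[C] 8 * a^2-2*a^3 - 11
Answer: B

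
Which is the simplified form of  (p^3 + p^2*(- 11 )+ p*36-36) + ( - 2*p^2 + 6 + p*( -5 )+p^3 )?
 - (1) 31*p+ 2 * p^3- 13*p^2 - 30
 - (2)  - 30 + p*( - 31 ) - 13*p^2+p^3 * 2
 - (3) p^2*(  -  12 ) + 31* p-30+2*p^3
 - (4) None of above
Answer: 1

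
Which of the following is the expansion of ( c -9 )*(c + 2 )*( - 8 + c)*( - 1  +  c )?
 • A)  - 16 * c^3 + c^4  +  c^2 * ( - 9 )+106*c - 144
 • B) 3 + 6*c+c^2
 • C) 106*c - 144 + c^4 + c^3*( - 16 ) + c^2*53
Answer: C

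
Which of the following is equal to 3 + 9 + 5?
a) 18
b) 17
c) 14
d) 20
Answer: b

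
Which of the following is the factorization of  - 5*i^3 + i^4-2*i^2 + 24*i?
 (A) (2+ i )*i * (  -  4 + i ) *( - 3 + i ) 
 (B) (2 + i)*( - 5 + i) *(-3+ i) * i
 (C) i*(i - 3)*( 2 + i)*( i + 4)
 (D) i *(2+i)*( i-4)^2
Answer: A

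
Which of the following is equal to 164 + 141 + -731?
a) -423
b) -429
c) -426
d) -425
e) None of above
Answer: c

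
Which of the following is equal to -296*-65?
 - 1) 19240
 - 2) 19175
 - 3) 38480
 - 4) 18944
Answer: 1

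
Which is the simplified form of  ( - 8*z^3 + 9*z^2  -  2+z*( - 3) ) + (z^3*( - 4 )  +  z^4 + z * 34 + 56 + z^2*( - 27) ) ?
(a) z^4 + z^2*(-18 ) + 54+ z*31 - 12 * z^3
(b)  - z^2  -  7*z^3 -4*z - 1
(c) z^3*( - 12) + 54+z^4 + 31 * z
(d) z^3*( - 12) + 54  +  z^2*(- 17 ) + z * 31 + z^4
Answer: a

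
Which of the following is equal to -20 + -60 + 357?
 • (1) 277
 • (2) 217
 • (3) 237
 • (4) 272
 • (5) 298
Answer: 1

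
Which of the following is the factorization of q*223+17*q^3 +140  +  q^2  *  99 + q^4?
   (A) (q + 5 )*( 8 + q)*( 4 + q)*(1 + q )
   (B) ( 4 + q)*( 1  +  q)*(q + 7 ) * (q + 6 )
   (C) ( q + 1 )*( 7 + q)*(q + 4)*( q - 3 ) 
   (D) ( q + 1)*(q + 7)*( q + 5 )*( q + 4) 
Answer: D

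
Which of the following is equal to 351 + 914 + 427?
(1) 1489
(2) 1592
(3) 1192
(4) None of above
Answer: 4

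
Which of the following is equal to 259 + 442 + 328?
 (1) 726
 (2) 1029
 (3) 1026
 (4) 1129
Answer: 2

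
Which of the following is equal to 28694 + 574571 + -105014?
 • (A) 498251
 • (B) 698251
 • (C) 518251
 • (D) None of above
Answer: A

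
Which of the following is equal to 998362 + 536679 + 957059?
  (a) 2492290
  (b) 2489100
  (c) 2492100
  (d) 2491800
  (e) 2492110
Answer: c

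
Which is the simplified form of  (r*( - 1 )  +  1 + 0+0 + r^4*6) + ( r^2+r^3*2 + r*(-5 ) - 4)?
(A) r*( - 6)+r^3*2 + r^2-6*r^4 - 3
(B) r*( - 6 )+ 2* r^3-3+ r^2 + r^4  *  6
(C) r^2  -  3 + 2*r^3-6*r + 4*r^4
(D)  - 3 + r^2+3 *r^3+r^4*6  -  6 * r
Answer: B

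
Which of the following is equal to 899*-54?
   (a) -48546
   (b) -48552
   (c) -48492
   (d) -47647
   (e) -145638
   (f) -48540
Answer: a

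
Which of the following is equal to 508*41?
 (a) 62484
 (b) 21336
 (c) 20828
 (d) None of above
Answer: c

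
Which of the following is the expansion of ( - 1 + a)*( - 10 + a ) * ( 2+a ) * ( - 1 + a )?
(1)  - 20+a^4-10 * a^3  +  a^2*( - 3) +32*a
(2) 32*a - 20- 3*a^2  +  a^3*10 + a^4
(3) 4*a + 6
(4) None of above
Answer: 1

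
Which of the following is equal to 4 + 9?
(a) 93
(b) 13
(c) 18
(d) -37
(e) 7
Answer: b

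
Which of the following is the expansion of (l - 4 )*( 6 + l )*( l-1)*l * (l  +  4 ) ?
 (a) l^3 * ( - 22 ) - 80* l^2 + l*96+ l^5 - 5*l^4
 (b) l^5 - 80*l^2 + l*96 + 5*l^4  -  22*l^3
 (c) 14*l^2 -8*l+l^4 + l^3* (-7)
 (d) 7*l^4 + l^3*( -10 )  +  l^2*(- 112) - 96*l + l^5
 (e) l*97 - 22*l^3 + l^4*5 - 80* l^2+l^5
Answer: b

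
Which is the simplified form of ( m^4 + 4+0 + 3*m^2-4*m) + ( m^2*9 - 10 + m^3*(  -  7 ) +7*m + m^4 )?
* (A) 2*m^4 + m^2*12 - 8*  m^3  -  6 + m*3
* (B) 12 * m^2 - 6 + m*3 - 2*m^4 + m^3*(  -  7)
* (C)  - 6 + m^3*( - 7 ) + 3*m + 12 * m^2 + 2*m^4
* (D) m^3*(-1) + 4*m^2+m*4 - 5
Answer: C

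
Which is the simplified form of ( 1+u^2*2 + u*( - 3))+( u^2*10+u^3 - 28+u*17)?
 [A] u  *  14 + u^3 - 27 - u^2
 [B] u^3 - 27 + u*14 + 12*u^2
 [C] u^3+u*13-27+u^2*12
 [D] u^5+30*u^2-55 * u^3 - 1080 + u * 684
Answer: B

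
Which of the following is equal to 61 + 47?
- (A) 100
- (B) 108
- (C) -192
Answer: B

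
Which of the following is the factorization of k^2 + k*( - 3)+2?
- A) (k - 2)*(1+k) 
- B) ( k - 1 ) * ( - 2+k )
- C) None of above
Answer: B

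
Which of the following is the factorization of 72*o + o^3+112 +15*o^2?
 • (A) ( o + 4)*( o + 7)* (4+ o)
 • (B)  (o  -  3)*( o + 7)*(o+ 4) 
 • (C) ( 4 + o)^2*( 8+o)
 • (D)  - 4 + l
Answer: A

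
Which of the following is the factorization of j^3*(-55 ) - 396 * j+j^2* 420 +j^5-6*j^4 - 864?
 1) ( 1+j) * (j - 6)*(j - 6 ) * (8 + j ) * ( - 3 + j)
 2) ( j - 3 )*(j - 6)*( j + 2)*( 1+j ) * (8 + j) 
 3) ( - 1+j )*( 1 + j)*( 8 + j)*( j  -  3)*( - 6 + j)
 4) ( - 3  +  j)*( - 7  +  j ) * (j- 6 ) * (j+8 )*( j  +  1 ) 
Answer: 1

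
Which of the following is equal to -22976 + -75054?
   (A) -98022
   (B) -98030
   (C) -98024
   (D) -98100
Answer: B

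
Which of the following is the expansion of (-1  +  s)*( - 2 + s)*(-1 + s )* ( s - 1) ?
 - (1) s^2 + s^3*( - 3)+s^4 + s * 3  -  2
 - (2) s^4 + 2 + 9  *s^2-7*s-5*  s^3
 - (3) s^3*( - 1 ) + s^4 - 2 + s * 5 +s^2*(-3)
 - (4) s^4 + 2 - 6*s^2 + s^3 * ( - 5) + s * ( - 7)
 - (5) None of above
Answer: 2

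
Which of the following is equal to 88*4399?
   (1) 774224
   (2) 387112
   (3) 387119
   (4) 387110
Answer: 2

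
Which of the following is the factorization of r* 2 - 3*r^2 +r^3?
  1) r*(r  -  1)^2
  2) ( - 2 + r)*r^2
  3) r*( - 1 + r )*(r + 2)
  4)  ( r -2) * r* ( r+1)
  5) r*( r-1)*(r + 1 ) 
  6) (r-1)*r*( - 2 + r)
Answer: 6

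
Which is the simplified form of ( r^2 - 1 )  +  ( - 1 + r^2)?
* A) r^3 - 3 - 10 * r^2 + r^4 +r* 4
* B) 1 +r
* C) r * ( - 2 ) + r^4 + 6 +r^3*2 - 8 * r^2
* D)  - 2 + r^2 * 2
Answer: D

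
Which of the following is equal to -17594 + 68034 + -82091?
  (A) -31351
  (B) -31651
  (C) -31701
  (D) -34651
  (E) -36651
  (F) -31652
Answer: B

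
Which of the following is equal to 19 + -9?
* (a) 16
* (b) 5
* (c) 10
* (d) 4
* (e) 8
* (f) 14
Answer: c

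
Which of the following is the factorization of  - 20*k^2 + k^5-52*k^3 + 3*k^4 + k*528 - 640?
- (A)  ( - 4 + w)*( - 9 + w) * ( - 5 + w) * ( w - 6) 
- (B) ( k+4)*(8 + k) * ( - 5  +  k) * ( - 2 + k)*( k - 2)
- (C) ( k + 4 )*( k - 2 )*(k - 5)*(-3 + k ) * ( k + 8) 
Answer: B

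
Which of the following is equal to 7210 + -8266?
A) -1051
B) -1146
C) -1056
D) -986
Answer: C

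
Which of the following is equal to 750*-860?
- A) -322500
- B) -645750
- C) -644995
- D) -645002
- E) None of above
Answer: E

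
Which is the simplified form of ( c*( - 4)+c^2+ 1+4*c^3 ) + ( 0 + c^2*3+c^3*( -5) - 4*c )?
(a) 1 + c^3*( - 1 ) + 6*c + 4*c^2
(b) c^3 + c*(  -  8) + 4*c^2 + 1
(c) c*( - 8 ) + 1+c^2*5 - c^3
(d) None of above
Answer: d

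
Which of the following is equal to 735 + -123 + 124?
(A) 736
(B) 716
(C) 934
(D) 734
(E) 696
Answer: A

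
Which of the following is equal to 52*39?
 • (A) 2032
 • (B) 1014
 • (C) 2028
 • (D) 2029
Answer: C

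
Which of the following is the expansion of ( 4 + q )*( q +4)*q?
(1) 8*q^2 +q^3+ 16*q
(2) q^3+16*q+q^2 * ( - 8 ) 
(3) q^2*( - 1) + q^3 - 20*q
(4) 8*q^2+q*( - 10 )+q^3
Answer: 1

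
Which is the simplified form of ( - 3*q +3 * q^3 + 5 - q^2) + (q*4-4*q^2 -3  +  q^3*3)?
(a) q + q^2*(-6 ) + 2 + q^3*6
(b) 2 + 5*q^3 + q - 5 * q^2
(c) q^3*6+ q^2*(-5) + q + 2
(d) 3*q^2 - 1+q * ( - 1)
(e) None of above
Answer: c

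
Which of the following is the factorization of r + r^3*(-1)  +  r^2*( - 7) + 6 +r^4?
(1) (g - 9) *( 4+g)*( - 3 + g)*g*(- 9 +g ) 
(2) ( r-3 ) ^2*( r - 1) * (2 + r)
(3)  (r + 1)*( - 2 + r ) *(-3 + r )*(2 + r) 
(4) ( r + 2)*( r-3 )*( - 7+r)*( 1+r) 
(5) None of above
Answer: 5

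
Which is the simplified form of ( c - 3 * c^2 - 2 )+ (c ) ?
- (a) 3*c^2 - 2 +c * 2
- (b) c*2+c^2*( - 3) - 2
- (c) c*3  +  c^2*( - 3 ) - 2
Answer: b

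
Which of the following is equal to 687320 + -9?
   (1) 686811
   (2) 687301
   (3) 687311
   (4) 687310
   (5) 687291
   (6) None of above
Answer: 3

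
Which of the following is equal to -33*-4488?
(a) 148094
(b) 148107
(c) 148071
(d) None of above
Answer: d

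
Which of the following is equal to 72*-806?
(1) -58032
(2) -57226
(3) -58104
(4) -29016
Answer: 1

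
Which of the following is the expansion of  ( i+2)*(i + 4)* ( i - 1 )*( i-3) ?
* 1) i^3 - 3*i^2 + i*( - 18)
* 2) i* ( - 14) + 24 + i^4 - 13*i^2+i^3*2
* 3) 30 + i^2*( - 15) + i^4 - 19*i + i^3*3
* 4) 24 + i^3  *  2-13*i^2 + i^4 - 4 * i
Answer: 2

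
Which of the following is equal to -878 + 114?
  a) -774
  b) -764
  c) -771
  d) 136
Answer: b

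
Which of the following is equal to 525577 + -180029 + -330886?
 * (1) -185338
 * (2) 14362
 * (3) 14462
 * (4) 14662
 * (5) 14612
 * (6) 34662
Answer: 4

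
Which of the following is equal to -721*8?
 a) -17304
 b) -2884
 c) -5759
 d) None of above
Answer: d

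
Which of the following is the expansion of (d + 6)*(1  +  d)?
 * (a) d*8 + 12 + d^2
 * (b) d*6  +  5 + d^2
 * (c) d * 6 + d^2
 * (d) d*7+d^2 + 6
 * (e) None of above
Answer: d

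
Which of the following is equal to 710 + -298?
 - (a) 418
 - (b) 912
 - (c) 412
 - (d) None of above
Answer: c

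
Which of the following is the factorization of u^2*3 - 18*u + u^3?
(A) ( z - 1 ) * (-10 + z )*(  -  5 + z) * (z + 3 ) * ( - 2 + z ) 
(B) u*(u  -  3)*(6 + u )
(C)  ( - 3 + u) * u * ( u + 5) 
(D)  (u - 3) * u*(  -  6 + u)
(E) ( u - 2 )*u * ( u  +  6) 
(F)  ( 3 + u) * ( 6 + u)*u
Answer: B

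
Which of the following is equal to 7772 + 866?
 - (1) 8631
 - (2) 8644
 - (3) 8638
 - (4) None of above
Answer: 3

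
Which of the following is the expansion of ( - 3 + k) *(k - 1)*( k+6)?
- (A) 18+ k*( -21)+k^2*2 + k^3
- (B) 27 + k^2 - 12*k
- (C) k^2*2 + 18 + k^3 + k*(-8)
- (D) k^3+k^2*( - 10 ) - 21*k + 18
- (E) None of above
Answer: A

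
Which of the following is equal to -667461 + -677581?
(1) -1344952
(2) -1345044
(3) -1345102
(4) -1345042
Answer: 4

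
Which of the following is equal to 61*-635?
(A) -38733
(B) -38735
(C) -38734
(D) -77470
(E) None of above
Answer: B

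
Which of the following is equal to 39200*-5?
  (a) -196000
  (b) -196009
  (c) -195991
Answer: a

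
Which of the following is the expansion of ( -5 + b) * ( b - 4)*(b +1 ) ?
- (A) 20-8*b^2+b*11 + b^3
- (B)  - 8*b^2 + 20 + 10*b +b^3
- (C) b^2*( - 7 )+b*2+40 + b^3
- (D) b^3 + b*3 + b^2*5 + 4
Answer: A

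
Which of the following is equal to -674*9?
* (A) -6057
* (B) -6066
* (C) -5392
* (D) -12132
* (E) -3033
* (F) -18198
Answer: B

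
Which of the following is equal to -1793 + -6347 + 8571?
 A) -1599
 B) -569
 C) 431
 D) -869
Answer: C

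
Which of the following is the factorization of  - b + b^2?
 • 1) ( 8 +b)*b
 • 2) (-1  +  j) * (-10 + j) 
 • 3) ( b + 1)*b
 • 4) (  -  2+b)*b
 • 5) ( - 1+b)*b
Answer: 5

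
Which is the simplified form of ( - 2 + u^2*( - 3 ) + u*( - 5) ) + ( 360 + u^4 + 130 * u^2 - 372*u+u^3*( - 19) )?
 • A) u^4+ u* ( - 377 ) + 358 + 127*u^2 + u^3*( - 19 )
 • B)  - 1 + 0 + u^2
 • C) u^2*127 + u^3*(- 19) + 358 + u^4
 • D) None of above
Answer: A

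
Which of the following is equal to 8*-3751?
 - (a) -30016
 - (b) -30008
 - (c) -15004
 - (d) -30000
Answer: b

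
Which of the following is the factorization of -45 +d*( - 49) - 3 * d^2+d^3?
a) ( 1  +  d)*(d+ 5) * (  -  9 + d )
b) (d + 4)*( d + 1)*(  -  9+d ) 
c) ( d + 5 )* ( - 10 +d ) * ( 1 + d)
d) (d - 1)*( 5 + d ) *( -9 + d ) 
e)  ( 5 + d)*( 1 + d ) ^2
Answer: a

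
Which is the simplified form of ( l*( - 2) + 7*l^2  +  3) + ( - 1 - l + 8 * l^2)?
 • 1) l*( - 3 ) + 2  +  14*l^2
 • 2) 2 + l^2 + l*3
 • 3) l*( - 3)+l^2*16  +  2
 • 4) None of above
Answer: 4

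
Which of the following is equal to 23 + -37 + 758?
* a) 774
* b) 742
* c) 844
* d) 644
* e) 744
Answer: e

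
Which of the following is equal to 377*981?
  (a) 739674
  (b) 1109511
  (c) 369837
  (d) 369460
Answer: c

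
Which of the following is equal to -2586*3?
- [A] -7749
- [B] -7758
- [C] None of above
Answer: B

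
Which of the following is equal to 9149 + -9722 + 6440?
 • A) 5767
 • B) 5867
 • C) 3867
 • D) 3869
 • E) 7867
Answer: B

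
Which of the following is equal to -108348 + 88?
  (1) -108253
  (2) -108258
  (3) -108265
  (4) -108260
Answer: 4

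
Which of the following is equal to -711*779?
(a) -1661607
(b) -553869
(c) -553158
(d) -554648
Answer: b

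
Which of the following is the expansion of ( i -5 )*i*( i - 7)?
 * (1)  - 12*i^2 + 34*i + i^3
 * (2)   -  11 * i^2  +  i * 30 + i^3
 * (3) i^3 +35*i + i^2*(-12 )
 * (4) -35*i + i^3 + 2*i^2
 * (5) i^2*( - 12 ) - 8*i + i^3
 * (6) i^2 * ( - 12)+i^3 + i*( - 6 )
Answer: 3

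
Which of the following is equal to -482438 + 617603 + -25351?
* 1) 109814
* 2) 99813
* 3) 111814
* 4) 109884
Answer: 1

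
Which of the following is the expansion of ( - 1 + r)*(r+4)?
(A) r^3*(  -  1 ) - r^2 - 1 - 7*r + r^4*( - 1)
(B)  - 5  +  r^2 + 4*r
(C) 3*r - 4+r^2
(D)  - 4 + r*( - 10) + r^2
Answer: C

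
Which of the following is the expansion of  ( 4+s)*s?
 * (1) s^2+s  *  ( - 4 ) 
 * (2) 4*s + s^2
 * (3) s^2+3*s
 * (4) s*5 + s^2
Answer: 2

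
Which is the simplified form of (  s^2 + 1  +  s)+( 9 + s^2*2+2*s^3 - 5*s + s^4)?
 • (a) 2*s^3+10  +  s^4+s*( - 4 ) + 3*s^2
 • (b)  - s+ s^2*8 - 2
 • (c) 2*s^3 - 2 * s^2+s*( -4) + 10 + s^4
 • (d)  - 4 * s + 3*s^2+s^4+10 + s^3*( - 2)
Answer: a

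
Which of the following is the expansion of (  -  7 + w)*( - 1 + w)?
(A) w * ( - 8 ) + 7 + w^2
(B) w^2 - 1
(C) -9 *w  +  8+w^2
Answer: A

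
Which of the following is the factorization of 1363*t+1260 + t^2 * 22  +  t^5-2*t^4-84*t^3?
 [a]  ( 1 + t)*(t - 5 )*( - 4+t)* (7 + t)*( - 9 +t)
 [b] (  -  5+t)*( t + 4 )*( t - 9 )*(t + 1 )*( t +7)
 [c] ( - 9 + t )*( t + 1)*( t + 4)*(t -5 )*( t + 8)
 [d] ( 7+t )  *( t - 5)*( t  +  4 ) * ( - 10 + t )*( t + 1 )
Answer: b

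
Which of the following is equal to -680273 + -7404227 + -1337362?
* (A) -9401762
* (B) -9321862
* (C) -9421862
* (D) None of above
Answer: C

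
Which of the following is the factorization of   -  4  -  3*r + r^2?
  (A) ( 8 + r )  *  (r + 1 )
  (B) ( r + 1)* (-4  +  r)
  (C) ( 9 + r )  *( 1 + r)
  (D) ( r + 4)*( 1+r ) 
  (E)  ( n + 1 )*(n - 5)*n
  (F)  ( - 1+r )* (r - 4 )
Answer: B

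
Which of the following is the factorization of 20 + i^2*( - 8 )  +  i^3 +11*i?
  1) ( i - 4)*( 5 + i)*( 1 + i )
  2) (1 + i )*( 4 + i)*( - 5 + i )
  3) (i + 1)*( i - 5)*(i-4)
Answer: 3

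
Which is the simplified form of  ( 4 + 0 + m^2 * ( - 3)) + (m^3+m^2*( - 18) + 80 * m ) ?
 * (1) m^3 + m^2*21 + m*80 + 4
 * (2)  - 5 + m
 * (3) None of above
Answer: 3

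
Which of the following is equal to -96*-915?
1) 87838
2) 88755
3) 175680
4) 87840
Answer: 4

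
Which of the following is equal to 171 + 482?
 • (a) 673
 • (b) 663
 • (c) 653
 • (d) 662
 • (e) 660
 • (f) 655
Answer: c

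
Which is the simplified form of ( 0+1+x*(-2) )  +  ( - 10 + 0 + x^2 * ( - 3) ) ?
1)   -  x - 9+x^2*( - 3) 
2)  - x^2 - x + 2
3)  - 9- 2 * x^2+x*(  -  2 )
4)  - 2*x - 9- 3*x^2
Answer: 4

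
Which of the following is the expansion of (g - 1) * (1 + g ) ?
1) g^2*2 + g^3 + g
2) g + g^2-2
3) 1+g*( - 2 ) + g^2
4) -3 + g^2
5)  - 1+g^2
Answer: 5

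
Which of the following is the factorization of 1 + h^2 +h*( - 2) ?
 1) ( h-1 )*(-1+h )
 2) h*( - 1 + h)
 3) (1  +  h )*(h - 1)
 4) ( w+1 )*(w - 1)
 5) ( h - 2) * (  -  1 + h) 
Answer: 1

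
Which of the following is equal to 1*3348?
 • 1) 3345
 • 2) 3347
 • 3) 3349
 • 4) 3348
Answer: 4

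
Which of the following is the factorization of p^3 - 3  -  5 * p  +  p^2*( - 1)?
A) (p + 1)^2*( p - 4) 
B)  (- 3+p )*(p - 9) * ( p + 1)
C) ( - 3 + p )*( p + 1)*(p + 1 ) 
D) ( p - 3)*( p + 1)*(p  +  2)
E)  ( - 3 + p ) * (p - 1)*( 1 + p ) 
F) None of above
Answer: C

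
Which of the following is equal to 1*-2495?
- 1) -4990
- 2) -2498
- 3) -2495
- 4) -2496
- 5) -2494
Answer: 3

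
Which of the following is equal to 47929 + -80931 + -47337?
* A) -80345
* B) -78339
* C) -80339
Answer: C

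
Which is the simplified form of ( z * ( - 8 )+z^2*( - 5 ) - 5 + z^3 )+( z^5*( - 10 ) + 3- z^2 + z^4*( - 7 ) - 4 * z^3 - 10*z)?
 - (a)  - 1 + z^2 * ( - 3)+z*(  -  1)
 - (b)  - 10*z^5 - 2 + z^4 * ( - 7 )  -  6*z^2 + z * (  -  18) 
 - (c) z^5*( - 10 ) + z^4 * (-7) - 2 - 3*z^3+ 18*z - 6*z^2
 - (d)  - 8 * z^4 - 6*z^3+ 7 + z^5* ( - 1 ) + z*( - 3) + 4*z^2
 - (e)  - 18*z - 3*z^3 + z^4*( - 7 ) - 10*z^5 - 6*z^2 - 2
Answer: e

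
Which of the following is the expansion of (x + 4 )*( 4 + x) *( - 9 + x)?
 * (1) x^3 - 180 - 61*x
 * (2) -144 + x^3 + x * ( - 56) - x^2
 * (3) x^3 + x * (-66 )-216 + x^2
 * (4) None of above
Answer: 2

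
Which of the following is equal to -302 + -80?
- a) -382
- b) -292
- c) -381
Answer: a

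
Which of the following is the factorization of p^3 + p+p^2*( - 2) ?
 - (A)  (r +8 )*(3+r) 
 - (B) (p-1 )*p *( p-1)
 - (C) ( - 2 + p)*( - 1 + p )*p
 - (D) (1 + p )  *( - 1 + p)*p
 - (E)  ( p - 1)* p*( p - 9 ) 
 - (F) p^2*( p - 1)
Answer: B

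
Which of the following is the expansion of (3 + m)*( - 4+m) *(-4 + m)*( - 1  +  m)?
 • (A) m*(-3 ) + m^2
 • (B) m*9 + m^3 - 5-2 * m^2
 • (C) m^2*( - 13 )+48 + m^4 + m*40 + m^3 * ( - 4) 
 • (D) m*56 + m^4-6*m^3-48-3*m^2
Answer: D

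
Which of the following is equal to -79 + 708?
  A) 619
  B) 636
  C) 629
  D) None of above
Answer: C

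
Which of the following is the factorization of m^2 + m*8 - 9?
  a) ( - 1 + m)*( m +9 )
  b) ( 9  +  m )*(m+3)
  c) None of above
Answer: a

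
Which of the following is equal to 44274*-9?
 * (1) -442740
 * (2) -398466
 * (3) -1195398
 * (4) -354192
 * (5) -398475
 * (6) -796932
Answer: 2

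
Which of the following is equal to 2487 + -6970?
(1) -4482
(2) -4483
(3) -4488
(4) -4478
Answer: 2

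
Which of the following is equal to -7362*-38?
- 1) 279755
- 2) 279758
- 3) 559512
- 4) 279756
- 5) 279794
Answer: 4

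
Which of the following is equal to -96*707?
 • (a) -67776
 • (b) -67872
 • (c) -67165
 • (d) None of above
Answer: b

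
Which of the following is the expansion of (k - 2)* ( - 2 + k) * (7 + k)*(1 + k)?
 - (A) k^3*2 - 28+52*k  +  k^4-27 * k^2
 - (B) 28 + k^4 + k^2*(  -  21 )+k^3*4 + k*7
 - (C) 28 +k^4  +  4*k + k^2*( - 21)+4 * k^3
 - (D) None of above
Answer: C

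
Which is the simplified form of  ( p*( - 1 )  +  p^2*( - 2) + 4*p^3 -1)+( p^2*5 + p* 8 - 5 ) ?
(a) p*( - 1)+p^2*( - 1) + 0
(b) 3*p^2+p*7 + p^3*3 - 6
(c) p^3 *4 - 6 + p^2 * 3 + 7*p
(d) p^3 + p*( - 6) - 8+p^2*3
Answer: c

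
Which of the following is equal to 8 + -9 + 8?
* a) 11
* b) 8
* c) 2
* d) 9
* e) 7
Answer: e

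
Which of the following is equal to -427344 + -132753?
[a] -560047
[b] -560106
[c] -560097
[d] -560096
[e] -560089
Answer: c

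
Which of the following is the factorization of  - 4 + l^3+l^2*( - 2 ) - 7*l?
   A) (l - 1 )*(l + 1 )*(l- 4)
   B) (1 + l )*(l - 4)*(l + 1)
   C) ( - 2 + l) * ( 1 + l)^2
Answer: B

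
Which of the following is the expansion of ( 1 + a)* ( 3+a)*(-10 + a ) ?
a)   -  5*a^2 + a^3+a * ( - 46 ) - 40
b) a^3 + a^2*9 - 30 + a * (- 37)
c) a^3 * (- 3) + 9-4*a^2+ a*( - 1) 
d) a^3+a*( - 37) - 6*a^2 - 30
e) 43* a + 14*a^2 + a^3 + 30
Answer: d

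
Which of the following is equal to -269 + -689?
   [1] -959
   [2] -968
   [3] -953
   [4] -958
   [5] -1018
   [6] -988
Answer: 4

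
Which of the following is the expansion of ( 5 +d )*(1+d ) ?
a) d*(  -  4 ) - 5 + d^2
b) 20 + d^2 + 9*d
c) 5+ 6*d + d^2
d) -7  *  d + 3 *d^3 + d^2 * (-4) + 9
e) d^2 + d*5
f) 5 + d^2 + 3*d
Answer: c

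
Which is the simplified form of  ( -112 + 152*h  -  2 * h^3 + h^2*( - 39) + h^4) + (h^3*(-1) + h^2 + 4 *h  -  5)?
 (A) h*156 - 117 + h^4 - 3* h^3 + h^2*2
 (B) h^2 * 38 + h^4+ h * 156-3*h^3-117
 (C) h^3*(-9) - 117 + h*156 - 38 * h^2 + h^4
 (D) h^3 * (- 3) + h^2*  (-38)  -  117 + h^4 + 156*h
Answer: D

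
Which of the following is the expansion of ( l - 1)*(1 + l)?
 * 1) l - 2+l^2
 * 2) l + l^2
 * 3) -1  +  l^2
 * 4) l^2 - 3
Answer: 3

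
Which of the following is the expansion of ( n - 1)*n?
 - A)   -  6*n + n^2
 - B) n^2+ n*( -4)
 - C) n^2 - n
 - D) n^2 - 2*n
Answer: C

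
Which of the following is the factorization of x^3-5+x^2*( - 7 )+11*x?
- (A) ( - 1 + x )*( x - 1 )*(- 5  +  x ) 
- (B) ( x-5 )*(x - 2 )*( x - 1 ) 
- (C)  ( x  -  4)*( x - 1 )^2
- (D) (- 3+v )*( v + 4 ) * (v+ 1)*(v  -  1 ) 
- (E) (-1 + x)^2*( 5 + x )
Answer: A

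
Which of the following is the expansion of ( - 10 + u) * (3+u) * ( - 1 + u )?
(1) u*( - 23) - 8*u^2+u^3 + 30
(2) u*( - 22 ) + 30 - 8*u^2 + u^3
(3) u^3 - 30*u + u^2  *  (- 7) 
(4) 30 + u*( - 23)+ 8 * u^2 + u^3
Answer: 1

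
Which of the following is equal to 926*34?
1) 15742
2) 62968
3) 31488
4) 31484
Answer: 4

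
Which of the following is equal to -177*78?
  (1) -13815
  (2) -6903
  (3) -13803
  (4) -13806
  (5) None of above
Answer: 4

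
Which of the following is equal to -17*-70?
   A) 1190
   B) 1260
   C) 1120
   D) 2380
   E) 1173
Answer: A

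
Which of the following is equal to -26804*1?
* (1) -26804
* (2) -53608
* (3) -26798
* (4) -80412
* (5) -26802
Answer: 1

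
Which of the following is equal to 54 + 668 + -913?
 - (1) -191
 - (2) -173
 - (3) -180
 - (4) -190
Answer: 1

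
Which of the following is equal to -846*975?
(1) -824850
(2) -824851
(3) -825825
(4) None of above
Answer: 1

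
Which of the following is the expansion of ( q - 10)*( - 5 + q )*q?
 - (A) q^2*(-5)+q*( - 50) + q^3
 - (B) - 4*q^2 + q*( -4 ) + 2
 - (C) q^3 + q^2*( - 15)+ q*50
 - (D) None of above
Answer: C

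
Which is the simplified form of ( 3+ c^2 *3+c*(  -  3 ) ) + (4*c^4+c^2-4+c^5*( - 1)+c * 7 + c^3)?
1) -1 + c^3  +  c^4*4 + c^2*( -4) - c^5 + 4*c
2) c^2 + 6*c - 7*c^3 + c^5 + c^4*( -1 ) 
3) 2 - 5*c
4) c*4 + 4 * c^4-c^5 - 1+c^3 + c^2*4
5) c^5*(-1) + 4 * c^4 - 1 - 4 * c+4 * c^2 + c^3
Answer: 4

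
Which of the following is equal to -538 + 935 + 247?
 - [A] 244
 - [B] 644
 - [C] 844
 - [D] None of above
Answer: B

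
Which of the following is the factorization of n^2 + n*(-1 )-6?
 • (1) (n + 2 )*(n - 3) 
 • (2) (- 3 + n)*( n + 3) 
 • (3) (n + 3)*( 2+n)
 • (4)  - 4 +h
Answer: 1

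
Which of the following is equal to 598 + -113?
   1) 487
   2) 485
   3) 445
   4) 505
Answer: 2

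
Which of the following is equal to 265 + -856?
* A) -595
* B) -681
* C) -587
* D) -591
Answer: D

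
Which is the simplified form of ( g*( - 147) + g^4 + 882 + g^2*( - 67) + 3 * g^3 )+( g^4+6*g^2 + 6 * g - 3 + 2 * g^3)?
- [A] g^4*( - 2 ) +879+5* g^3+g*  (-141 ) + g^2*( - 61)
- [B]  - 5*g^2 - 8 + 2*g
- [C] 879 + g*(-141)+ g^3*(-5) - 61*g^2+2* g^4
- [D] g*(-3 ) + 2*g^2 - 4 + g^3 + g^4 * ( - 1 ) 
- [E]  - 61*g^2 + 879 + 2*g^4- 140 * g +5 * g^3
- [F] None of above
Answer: F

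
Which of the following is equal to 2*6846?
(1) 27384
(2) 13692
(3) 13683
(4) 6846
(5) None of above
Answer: 2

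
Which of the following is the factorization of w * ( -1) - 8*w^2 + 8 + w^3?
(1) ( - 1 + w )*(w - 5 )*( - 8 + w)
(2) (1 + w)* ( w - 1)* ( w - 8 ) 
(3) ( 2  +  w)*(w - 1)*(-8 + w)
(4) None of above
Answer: 2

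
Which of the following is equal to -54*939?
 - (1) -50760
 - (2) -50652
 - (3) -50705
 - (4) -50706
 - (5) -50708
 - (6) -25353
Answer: 4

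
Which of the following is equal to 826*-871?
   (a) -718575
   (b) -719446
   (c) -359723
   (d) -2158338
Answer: b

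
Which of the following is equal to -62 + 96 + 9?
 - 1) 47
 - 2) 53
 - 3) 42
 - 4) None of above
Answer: 4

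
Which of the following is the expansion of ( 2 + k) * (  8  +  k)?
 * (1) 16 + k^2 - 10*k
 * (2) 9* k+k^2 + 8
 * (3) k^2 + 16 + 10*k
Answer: 3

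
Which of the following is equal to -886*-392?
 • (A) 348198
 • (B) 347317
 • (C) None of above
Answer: C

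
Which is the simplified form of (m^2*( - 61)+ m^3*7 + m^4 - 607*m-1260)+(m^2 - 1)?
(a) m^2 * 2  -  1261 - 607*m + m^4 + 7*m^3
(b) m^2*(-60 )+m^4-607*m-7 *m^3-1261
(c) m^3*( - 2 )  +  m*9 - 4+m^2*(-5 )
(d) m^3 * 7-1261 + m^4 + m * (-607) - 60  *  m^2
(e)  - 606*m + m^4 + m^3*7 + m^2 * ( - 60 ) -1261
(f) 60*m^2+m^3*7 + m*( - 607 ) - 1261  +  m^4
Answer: d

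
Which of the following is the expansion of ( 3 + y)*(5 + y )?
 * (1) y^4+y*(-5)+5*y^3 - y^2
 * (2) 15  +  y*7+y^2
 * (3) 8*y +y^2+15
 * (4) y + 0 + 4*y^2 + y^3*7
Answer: 3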